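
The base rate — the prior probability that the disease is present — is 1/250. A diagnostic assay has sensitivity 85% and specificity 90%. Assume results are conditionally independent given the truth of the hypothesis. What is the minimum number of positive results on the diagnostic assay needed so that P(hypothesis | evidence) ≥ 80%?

Prior odds: 0.004 ÷ 0.996 = 1/249.
False-positive rate = 1 − 0.9 = 0.1; likelihood ratio of a positive = 0.85/0.1 = 8.5.
Target odds: 0.8 ÷ 0.2 = 4.
Require 8.5ⁿ ≥ 4 ÷ (1/249) = 996.
8.5³ = 614.125 falls short of 996 but 8.5⁴ = 5220.0625 reaches it, so n = 4.

4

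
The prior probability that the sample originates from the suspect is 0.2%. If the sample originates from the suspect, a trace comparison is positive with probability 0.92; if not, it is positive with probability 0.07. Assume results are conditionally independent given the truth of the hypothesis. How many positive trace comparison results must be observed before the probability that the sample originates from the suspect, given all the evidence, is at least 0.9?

4

Prior odds = 0.002/0.998 = 1/499.
Likelihood ratio of a positive = 0.92/0.07 = 92/7.
Target posterior odds = 0.9/0.1 = 9.
Need (1/499) × (92/7)ⁿ ≥ 9, i.e. (92/7)ⁿ ≥ 4491.
(92/7)³ = 778688/343 falls short of 4491 but (92/7)⁴ = 71639296/2401 reaches it, so n = 4.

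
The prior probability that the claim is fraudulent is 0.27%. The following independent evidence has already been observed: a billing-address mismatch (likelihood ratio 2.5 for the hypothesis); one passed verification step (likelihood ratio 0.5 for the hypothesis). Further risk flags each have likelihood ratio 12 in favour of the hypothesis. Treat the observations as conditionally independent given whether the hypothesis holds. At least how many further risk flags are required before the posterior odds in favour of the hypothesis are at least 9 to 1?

4

Prior odds = 0.0027/0.9973 = 27/9973.
Combined Bayes factor of the evidence already in hand = 2.5 × 0.5 = 1.25.
Odds after that evidence = (27/9973) × 1.25 = 135/39892.
Target odds = 9.
Need 12ⁿ ≥ 9 ÷ (135/39892) = 39892/15.
12³ = 1728 falls short of 39892/15 but 12⁴ = 20736 reaches it, so n = 4.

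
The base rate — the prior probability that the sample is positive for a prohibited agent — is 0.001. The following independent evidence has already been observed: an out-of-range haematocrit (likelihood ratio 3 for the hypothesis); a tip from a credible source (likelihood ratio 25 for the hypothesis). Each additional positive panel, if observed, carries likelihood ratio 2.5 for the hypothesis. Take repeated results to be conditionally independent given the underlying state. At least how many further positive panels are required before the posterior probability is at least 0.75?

5

Prior odds = 0.001/0.999 = 1/999.
Combined Bayes factor of the evidence already in hand = 3 × 25 = 75.
Odds after that evidence = (1/999) × 75 = 25/333.
Target odds = 0.75/0.25 = 3.
Need 2.5ⁿ ≥ 3 ÷ (25/333) = 39.96.
2.5⁴ = 39.0625 falls short of 39.96 but 2.5⁵ = 97.65625 reaches it, so n = 5.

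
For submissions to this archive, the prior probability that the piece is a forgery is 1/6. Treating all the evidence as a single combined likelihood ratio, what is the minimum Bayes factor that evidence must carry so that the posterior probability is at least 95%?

95

Prior odds = (1/6)/(5/6) = 0.2.
Target odds = 0.95/0.05 = 19.
Required Bayes factor = 19 ÷ 0.2 = 95.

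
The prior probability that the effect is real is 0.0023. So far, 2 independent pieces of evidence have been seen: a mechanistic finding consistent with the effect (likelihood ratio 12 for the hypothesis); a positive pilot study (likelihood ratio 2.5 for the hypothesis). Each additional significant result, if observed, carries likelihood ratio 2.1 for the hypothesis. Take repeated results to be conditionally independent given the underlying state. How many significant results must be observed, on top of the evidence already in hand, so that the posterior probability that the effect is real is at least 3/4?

Prior odds = 0.0023/0.9977 = 23/9977.
Combined Bayes factor of the evidence already in hand = 12 × 2.5 = 30.
Odds after that evidence = (23/9977) × 30 = 690/9977.
Target odds = 0.75/0.25 = 3.
Need 2.1ⁿ ≥ 3 ÷ (690/9977) = 9977/230.
2.1⁵ = 4084101/100000 falls short of 9977/230 but 2.1⁶ = 85766121/1000000 reaches it, so n = 6.

6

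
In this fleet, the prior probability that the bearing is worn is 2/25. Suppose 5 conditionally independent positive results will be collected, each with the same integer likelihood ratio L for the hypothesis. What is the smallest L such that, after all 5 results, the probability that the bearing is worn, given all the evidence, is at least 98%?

4

Prior odds = 0.08/0.92 = 2/23.
Target odds = 0.98/0.02 = 49.
Need L⁵ ≥ 49 ÷ (2/23) = 563.5.
3⁵ = 243 < 563.5 ≤ 1024 = 4⁵, so L = 4.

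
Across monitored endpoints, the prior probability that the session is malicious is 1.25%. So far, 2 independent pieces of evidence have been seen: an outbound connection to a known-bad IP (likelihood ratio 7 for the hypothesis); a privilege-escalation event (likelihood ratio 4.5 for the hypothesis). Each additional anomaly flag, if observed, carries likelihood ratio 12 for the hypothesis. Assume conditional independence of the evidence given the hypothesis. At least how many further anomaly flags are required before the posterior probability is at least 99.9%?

Prior odds = 0.0125/0.9875 = 1/79.
Combined Bayes factor of the evidence already in hand = 7 × 4.5 = 31.5.
Odds after that evidence = (1/79) × 31.5 = 63/158.
Target odds = 0.999/0.001 = 999.
Need 12ⁿ ≥ 999 ÷ (63/158) = 17538/7.
12³ = 1728 falls short of 17538/7 but 12⁴ = 20736 reaches it, so n = 4.

4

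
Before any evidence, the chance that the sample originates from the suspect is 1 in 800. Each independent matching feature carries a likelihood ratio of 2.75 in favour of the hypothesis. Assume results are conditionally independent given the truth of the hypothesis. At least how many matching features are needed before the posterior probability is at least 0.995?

12

Prior odds = 0.00125/0.99875 = 1/799.
Likelihood ratio per matching feature = 2.75.
Target odds: 0.995 ÷ 0.005 = 199.
Require 2.75ⁿ ≥ 199 ÷ (1/799) = 159001.
2.75¹¹ ≈68023.6 falls short of 159001 but 2.75¹² ≈187065 reaches it, so n = 12.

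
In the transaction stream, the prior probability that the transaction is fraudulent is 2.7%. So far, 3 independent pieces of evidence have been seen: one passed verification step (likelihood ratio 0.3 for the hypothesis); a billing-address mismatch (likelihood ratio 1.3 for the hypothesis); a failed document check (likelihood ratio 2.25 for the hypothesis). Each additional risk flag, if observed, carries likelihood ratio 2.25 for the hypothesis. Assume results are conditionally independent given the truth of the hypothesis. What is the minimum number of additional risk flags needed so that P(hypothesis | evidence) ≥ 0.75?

Prior odds = 0.027/0.973 = 27/973.
Combined Bayes factor of the evidence already in hand = 0.3 × 1.3 × 2.25 = 0.8775.
Odds after that evidence = (27/973) × 0.8775 = 9477/389200.
Target odds = 0.75/0.25 = 3.
Need 2.25ⁿ ≥ 3 ÷ (9477/389200) = 389200/3159.
2.25⁵ = 59049/1024 falls short of 389200/3159 but 2.25⁶ = 531441/4096 reaches it, so n = 6.

6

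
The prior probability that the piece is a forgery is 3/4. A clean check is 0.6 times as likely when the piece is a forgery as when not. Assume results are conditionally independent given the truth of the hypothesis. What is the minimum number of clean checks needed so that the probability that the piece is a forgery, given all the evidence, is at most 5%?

8

Prior odds = 0.75/0.25 = 3.
Likelihood ratio per clean check = 0.6.
Target odds: 0.05 ÷ 0.95 = 1/19.
Require 0.6ⁿ ≤ 1/19 ÷ 3 = 1/57.
0.6⁷ = 2187/78125 is still above 1/57 but 0.6⁸ = 6561/390625 is at or below it, so n = 8.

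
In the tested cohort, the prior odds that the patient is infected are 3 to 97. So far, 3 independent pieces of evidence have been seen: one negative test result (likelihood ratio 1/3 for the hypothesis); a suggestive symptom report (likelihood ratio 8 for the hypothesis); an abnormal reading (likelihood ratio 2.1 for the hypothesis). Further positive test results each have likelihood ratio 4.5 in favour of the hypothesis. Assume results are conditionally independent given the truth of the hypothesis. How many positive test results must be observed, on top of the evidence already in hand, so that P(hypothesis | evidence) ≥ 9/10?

3

Prior odds = 3/97.
Combined Bayes factor of the evidence already in hand = (1/3) × 8 × 2.1 = 5.6.
Odds after that evidence = (3/97) × 5.6 = 84/485.
Target odds = 0.9/0.1 = 9.
Need 4.5ⁿ ≥ 9 ÷ (84/485) = 1455/28.
4.5² = 20.25 falls short of 1455/28 but 4.5³ = 91.125 reaches it, so n = 3.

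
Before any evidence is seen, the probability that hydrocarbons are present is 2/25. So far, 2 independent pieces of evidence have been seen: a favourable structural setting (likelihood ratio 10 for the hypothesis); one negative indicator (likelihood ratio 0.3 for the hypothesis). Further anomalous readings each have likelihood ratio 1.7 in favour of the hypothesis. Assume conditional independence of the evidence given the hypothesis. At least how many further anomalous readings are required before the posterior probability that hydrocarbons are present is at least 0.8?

6

Prior odds = 0.08/0.92 = 2/23.
Combined Bayes factor of the evidence already in hand = 10 × 0.3 = 3.
Odds after that evidence = (2/23) × 3 = 6/23.
Target odds = 0.8/0.2 = 4.
Need 1.7ⁿ ≥ 4 ÷ (6/23) = 46/3.
1.7⁵ = 1419857/100000 falls short of 46/3 but 1.7⁶ = 24137569/1000000 reaches it, so n = 6.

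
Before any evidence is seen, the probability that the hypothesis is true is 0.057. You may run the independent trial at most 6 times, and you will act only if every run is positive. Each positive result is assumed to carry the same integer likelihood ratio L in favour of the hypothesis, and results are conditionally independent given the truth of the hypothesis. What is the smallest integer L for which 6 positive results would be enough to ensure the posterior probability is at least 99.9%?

Prior odds = 0.057/0.943 = 57/943.
Target odds = 0.999/0.001 = 999.
Need L⁶ ≥ 999 ÷ (57/943) = 314019/19.
5⁶ = 15625 < 314019/19 ≤ 46656 = 6⁶, so L = 6.

6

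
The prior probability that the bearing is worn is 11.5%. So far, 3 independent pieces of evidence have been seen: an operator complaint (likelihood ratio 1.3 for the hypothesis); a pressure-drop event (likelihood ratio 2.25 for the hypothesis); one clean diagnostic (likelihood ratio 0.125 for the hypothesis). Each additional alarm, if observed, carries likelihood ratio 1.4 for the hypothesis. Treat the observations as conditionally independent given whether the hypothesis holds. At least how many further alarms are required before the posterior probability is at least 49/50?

21

Prior odds = 0.115/0.885 = 23/177.
Combined Bayes factor of the evidence already in hand = 1.3 × 2.25 × 0.125 = 0.365625.
Odds after that evidence = (23/177) × 0.365625 = 897/18880.
Target odds = 0.98/0.02 = 49.
Need 1.4ⁿ ≥ 49 ÷ (897/18880) = 925120/897.
1.4²⁰ ≈836.683 falls short of 925120/897 but 1.4²¹ ≈1171.36 reaches it, so n = 21.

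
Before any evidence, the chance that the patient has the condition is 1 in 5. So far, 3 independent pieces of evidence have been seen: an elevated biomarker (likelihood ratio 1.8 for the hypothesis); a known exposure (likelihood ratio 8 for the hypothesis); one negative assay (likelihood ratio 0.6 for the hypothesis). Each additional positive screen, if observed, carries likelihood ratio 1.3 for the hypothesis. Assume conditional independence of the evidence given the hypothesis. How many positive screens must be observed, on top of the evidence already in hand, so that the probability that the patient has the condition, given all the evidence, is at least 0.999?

Prior odds = 0.2/0.8 = 0.25.
Combined Bayes factor of the evidence already in hand = 1.8 × 8 × 0.6 = 8.64.
Odds after that evidence = 0.25 × 8.64 = 2.16.
Target odds = 0.999/0.001 = 999.
Need 1.3ⁿ ≥ 999 ÷ 2.16 = 462.5.
1.3²³ ≈417.539 falls short of 462.5 but 1.3²⁴ ≈542.801 reaches it, so n = 24.

24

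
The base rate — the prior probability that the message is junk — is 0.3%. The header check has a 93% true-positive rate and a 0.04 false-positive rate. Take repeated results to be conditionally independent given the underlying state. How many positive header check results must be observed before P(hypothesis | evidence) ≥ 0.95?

3

Prior odds: 0.003 ÷ 0.997 = 3/997.
Likelihood ratio of a positive result = 0.93/0.04 = 23.25.
Target posterior odds = 0.95/0.05 = 19.
Need (3/997) × 23.25ⁿ ≥ 19, i.e. 23.25ⁿ ≥ 18943/3.
23.25² = 540.5625 falls short of 18943/3 but 23.25³ = 804357/64 reaches it, so n = 3.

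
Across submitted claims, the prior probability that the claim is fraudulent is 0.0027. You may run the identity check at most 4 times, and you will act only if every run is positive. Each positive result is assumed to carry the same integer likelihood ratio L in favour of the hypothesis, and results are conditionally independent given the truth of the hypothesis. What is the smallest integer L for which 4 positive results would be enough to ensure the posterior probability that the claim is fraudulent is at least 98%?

Prior odds = 0.0027/0.9973 = 27/9973.
Target odds = 0.98/0.02 = 49.
Need L⁴ ≥ 49 ÷ (27/9973) = 488677/27.
11⁴ = 14641 < 488677/27 ≤ 20736 = 12⁴, so L = 12.

12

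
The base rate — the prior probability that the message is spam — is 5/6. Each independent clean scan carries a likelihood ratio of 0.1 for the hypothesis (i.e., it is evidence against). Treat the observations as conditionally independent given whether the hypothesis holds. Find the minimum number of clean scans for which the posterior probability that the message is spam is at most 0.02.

Prior odds = (5/6)/(1/6) = 5.
Likelihood ratio per clean scan = 0.1.
Target odds: 0.02 ÷ 0.98 = 1/49.
Need 5 × 0.1ⁿ ≤ 1/49, i.e. 0.1ⁿ ≤ 1/245.
0.1² = 0.01 is still above 1/245 but 0.1³ = 0.001 is at or below it, so n = 3.

3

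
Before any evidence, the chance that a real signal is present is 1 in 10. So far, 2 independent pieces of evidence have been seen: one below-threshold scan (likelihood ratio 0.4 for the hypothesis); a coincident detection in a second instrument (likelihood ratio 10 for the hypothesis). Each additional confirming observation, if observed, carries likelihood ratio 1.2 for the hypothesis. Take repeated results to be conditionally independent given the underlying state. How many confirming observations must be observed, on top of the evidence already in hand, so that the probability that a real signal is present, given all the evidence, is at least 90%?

Prior odds = 0.1/0.9 = 1/9.
Combined Bayes factor of the evidence already in hand = 0.4 × 10 = 4.
Odds after that evidence = (1/9) × 4 = 4/9.
Target odds = 0.9/0.1 = 9.
Need 1.2ⁿ ≥ 9 ÷ (4/9) = 20.25.
1.2¹⁶ ≈18.4884 falls short of 20.25 but 1.2¹⁷ ≈22.1861 reaches it, so n = 17.

17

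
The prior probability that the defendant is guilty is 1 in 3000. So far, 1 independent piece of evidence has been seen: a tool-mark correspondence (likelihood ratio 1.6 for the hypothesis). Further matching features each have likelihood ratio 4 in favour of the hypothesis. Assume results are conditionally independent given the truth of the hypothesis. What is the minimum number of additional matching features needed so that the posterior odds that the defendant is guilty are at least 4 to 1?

Prior odds = (1/3000)/(2999/3000) = 1/2999.
Bayes factor of the evidence already in hand = 1.6.
Odds after that evidence = (1/2999) × 1.6 = 8/14995.
Target odds = 4.
Need 4ⁿ ≥ 4 ÷ (8/14995) = 7497.5.
4⁶ = 4096 falls short of 7497.5 but 4⁷ = 16384 reaches it, so n = 7.

7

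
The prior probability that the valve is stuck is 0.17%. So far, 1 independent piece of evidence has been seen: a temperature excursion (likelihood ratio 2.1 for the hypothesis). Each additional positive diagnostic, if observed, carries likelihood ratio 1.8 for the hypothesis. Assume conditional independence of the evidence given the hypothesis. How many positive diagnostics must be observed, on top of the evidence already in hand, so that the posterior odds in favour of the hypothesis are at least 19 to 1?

15

Prior odds = 0.0017/0.9983 = 17/9983.
Bayes factor of the evidence already in hand = 2.1.
Odds after that evidence = (17/9983) × 2.1 = 357/99830.
Target odds = 19.
Need 1.8ⁿ ≥ 19 ÷ (357/99830) = 1896770/357.
1.8¹⁴ ≈3748.13 falls short of 1896770/357 but 1.8¹⁵ ≈6746.64 reaches it, so n = 15.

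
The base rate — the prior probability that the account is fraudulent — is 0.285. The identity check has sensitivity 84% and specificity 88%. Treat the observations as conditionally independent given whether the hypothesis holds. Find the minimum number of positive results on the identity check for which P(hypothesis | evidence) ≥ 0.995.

4

Prior odds: 0.285 ÷ 0.715 = 57/143.
False-positive rate = 1 − 0.88 = 0.12; likelihood ratio of a positive = 0.84/0.12 = 7.
Target odds: 0.995 ÷ 0.005 = 199.
Require 7ⁿ ≥ 199 ÷ (57/143) = 28457/57.
7³ = 343 falls short of 28457/57 but 7⁴ = 2401 reaches it, so n = 4.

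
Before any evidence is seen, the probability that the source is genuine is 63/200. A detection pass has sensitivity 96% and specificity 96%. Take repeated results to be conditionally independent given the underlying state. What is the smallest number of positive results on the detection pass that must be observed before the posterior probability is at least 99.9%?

Prior odds: 0.315 ÷ 0.685 = 63/137.
False-positive rate = 1 − 0.96 = 0.04; likelihood ratio of a positive = 0.96/0.04 = 24.
Target odds: 0.999 ÷ 0.001 = 999.
Require 24ⁿ ≥ 999 ÷ (63/137) = 15207/7.
24² = 576 falls short of 15207/7 but 24³ = 13824 reaches it, so n = 3.

3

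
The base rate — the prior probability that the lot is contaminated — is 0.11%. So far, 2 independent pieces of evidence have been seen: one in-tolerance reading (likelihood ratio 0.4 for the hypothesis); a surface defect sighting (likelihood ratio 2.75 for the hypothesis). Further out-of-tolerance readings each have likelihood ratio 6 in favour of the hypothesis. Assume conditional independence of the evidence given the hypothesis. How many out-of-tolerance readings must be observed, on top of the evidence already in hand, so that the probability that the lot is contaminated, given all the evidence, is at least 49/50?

6

Prior odds = 0.0011/0.9989 = 11/9989.
Combined Bayes factor of the evidence already in hand = 0.4 × 2.75 = 1.1.
Odds after that evidence = (11/9989) × 1.1 = 121/99890.
Target odds = 0.98/0.02 = 49.
Need 6ⁿ ≥ 49 ÷ (121/99890) = 4894610/121.
6⁵ = 7776 falls short of 4894610/121 but 6⁶ = 46656 reaches it, so n = 6.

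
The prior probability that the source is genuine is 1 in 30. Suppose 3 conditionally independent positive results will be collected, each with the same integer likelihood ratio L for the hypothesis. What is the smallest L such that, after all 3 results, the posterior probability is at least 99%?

Prior odds = (1/30)/(29/30) = 1/29.
Target odds = 0.99/0.01 = 99.
Need L³ ≥ 99 ÷ (1/29) = 2871.
14³ = 2744 < 2871 ≤ 3375 = 15³, so L = 15.

15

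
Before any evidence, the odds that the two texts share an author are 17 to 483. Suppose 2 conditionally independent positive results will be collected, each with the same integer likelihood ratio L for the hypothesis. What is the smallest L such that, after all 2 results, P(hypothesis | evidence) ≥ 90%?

Prior odds = 17/483.
Target odds = 0.9/0.1 = 9.
Need L² ≥ 9 ÷ (17/483) = 4347/17.
15² = 225 < 4347/17 ≤ 256 = 16², so L = 16.

16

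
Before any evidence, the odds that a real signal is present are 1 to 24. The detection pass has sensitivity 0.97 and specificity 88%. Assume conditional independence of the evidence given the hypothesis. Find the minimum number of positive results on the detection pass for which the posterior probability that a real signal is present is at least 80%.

3

Prior odds = 1/24.
False-positive rate = 1 − 0.88 = 0.12; likelihood ratio of a positive = 0.97/0.12 = 97/12.
Target odds: 0.8 ÷ 0.2 = 4.
Need (1/24) × (97/12)ⁿ ≥ 4, i.e. (97/12)ⁿ ≥ 96.
(97/12)² = 9409/144 falls short of 96 but (97/12)³ = 912673/1728 reaches it, so n = 3.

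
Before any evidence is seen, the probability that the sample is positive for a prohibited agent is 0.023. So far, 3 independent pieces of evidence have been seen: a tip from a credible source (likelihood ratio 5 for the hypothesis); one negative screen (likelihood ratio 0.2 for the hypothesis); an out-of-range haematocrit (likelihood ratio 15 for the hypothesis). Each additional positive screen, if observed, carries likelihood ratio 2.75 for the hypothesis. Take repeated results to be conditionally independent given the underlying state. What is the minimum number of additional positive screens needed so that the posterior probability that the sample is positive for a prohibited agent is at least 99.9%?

Prior odds = 0.023/0.977 = 23/977.
Combined Bayes factor of the evidence already in hand = 5 × 0.2 × 15 = 15.
Odds after that evidence = (23/977) × 15 = 345/977.
Target odds = 0.999/0.001 = 999.
Need 2.75ⁿ ≥ 999 ÷ (345/977) = 325341/115.
2.75⁷ = 19487171/16384 falls short of 325341/115 but 2.75⁸ = 214358881/65536 reaches it, so n = 8.

8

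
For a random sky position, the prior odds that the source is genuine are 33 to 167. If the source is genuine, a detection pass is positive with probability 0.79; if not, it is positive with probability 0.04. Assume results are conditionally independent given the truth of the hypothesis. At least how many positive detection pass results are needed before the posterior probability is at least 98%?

Prior odds = 33/167.
Likelihood ratio of a positive = 0.79/0.04 = 19.75.
Target posterior odds = 0.98/0.02 = 49.
Require 19.75ⁿ ≥ 49 ÷ (33/167) = 8183/33.
19.75¹ = 19.75 falls short of 8183/33 but 19.75² = 390.0625 reaches it, so n = 2.

2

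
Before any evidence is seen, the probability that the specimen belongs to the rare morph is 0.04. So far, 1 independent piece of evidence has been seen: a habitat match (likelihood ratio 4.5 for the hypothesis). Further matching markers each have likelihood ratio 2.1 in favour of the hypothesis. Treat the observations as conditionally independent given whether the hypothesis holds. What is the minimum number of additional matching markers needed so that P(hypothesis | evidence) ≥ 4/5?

Prior odds = 0.04/0.96 = 1/24.
Bayes factor of the evidence already in hand = 4.5.
Odds after that evidence = (1/24) × 4.5 = 0.1875.
Target odds = 0.8/0.2 = 4.
Need 2.1ⁿ ≥ 4 ÷ 0.1875 = 64/3.
2.1⁴ = 19.4481 falls short of 64/3 but 2.1⁵ = 4084101/100000 reaches it, so n = 5.

5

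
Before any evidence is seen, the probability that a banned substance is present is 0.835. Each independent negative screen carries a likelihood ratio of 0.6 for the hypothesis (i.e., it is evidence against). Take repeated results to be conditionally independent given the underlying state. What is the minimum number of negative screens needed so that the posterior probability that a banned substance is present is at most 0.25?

Prior odds: 0.835 ÷ 0.165 = 167/33.
Likelihood ratio per negative screen = 0.6.
Target odds: 0.25 ÷ 0.75 = 1/3.
Require 0.6ⁿ ≤ 1/3 ÷ (167/33) = 11/167.
0.6⁵ = 0.07776 is still above 11/167 but 0.6⁶ = 729/15625 is at or below it, so n = 6.

6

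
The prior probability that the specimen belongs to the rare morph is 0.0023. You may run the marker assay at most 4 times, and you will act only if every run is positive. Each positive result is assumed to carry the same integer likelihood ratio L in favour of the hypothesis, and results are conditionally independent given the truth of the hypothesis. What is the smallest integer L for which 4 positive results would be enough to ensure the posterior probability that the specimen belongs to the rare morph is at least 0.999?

Prior odds = 0.0023/0.9977 = 23/9977.
Target odds = 0.999/0.001 = 999.
Need L⁴ ≥ 999 ÷ (23/9977) = 9967023/23.
25⁴ = 390625 < 9967023/23 ≤ 456976 = 26⁴, so L = 26.

26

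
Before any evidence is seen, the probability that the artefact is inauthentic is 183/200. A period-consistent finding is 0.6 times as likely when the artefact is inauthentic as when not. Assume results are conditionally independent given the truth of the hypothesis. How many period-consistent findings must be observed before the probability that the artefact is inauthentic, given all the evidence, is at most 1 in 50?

13

Prior odds = 0.915/0.085 = 183/17.
Likelihood ratio per period-consistent finding = 0.6.
Target odds: 0.02 ÷ 0.98 = 1/49.
Require 0.6ⁿ ≤ 1/49 ÷ (183/17) = 17/8967.
0.6¹² = 531441/244140625 is still above 17/8967 but 0.6¹³ ≈0.00130607 is at or below it, so n = 13.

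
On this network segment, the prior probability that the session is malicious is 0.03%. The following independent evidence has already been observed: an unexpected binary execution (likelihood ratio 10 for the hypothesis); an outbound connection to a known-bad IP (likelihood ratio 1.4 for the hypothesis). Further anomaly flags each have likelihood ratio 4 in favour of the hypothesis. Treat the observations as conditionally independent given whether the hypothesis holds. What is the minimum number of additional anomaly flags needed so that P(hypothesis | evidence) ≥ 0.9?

Prior odds = 0.0003/0.9997 = 3/9997.
Combined Bayes factor of the evidence already in hand = 10 × 1.4 = 14.
Odds after that evidence = (3/9997) × 14 = 42/9997.
Target odds = 0.9/0.1 = 9.
Need 4ⁿ ≥ 9 ÷ (42/9997) = 29991/14.
4⁵ = 1024 falls short of 29991/14 but 4⁶ = 4096 reaches it, so n = 6.

6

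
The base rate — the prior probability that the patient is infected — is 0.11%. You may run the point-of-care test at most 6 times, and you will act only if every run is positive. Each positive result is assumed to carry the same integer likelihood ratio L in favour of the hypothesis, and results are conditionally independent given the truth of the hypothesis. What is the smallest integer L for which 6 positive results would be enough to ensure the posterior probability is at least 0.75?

Prior odds = 0.0011/0.9989 = 11/9989.
Target odds = 0.75/0.25 = 3.
Need L⁶ ≥ 3 ÷ (11/9989) = 29967/11.
3⁶ = 729 < 29967/11 ≤ 4096 = 4⁶, so L = 4.

4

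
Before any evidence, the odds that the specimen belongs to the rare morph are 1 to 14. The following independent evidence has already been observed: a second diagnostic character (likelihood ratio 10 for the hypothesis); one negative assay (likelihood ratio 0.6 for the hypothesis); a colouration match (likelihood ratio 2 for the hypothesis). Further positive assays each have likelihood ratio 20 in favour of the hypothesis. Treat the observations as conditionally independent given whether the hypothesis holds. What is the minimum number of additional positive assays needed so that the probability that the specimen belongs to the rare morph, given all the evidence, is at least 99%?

Prior odds = 1/14.
Combined Bayes factor of the evidence already in hand = 10 × 0.6 × 2 = 12.
Odds after that evidence = (1/14) × 12 = 6/7.
Target odds = 0.99/0.01 = 99.
Need 20ⁿ ≥ 99 ÷ (6/7) = 115.5.
20¹ = 20 falls short of 115.5 but 20² = 400 reaches it, so n = 2.

2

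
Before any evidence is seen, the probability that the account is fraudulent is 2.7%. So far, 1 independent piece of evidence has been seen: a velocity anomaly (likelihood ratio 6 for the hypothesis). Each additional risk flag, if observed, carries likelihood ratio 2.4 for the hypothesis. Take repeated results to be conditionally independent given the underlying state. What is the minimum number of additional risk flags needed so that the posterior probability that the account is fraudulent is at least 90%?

5

Prior odds = 0.027/0.973 = 27/973.
Bayes factor of the evidence already in hand = 6.
Odds after that evidence = (27/973) × 6 = 162/973.
Target odds = 0.9/0.1 = 9.
Need 2.4ⁿ ≥ 9 ÷ (162/973) = 973/18.
2.4⁴ = 33.1776 falls short of 973/18 but 2.4⁵ = 79.62624 reaches it, so n = 5.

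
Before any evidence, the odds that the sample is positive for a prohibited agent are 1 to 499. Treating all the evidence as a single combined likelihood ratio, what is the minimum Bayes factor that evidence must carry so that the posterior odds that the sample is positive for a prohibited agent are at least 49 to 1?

Prior odds = 1/499.
Target odds = 49.
Required Bayes factor = 49 ÷ (1/499) = 24451.

24451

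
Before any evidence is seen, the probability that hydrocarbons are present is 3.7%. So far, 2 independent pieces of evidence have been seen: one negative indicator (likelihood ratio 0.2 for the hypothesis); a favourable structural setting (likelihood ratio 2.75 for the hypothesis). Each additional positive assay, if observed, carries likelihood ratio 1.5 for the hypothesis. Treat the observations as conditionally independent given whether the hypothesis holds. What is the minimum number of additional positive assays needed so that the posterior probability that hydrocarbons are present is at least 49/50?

Prior odds = 0.037/0.963 = 37/963.
Combined Bayes factor of the evidence already in hand = 0.2 × 2.75 = 0.55.
Odds after that evidence = (37/963) × 0.55 = 407/19260.
Target odds = 0.98/0.02 = 49.
Need 1.5ⁿ ≥ 49 ÷ (407/19260) = 943740/407.
1.5¹⁹ ≈2216.84 falls short of 943740/407 but 1.5²⁰ ≈3325.26 reaches it, so n = 20.

20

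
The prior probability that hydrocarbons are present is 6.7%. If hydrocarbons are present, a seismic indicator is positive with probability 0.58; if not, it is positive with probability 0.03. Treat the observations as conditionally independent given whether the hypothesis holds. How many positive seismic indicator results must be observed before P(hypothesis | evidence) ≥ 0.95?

2

Prior odds: 0.067 ÷ 0.933 = 67/933.
Likelihood ratio of a positive = 0.58/0.03 = 58/3.
Target posterior odds = 0.95/0.05 = 19.
Need (67/933) × (58/3)ⁿ ≥ 19, i.e. (58/3)ⁿ ≥ 17727/67.
(58/3)¹ = 58/3 falls short of 17727/67 but (58/3)² = 3364/9 reaches it, so n = 2.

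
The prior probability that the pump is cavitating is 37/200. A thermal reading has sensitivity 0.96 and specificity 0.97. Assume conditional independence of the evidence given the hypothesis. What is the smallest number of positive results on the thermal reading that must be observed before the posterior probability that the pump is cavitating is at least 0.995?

Prior odds = 0.185/0.815 = 37/163.
False-positive rate = 1 − 0.97 = 0.03; likelihood ratio of a positive = 0.96/0.03 = 32.
Target odds: 0.995 ÷ 0.005 = 199.
Require 32ⁿ ≥ 199 ÷ (37/163) = 32437/37.
32¹ = 32 falls short of 32437/37 but 32² = 1024 reaches it, so n = 2.

2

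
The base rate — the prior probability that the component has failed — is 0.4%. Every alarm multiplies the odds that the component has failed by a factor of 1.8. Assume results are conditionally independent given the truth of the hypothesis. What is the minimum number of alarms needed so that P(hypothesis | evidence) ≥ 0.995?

19

Prior odds = 0.004/0.996 = 1/249.
Likelihood ratio per alarm = 1.8.
Target posterior odds = 0.995/0.005 = 199.
Need (1/249) × 1.8ⁿ ≥ 199, i.e. 1.8ⁿ ≥ 49551.
1.8¹⁸ ≈39346.4 falls short of 49551 but 1.8¹⁹ ≈70823.5 reaches it, so n = 19.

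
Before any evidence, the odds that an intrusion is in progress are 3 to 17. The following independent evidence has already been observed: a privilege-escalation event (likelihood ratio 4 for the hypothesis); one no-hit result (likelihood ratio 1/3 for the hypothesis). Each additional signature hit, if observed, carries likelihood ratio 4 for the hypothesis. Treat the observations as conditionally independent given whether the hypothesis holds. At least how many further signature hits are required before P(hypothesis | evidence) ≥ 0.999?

Prior odds = 3/17.
Combined Bayes factor of the evidence already in hand = 4 × (1/3) = 4/3.
Odds after that evidence = (3/17) × 4/3 = 4/17.
Target odds = 0.999/0.001 = 999.
Need 4ⁿ ≥ 999 ÷ (4/17) = 4245.75.
4⁶ = 4096 falls short of 4245.75 but 4⁷ = 16384 reaches it, so n = 7.

7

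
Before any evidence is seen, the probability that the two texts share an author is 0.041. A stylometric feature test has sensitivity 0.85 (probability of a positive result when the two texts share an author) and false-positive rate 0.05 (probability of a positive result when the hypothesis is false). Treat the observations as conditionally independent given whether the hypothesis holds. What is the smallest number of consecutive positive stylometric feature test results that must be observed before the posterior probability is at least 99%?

3

Prior odds: 0.041 ÷ 0.959 = 41/959.
Likelihood ratio of a positive result = 0.85/0.05 = 17.
Target posterior odds = 0.99/0.01 = 99.
Need (41/959) × 17ⁿ ≥ 99, i.e. 17ⁿ ≥ 94941/41.
17² = 289 falls short of 94941/41 but 17³ = 4913 reaches it, so n = 3.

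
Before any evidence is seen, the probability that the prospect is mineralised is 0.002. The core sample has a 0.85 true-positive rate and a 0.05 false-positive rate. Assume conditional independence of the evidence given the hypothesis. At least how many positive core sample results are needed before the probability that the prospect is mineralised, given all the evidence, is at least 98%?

4

Prior odds = 0.002/0.998 = 1/499.
Likelihood ratio of a positive result = 0.85/0.05 = 17.
Target posterior odds = 0.98/0.02 = 49.
Require 17ⁿ ≥ 49 ÷ (1/499) = 24451.
17³ = 4913 falls short of 24451 but 17⁴ = 83521 reaches it, so n = 4.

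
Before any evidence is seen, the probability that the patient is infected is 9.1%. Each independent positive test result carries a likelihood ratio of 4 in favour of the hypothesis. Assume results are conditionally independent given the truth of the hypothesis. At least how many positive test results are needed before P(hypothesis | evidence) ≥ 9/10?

4

Prior odds: 0.091 ÷ 0.909 = 91/909.
Likelihood ratio per positive test result = 4.
Target odds: 0.9 ÷ 0.1 = 9.
Require 4ⁿ ≥ 9 ÷ (91/909) = 8181/91.
4³ = 64 falls short of 8181/91 but 4⁴ = 256 reaches it, so n = 4.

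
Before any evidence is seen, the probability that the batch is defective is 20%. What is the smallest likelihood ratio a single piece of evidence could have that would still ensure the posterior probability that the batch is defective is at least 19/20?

76

Prior odds = 0.2/0.8 = 0.25.
Target odds = 0.95/0.05 = 19.
Required Bayes factor = 19 ÷ 0.25 = 76.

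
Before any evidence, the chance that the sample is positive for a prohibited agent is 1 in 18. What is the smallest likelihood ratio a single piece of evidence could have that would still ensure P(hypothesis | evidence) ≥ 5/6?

Prior odds = (1/18)/(17/18) = 1/17.
Target odds = (5/6)/(1/6) = 5.
Required Bayes factor = 5 ÷ (1/17) = 85.

85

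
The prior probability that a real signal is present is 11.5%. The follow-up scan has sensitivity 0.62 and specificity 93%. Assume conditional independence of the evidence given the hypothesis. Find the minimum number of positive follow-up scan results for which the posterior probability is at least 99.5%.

4

Prior odds = 0.115/0.885 = 23/177.
False-positive rate = 1 − 0.93 = 0.07; likelihood ratio of a positive = 0.62/0.07 = 62/7.
Target odds: 0.995 ÷ 0.005 = 199.
Require (62/7)ⁿ ≥ 199 ÷ (23/177) = 35223/23.
(62/7)³ = 238328/343 falls short of 35223/23 but (62/7)⁴ = 14776336/2401 reaches it, so n = 4.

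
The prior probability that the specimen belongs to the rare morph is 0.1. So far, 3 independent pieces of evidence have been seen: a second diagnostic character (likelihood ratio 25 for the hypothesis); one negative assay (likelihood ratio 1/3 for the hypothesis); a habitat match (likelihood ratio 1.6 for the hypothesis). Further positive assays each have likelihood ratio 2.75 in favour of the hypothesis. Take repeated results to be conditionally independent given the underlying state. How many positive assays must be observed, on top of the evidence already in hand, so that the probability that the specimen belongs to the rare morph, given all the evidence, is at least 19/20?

Prior odds = 0.1/0.9 = 1/9.
Combined Bayes factor of the evidence already in hand = 25 × (1/3) × 1.6 = 40/3.
Odds after that evidence = (1/9) × 40/3 = 40/27.
Target odds = 0.95/0.05 = 19.
Need 2.75ⁿ ≥ 19 ÷ (40/27) = 12.825.
2.75² = 7.5625 falls short of 12.825 but 2.75³ = 20.796875 reaches it, so n = 3.

3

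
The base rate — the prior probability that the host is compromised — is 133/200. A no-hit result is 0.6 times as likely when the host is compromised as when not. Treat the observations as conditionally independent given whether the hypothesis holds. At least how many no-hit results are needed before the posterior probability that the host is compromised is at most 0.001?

15

Prior odds: 0.665 ÷ 0.335 = 133/67.
Likelihood ratio per no-hit result = 0.6.
Target posterior odds = 0.001/0.999 = 1/999.
Need (133/67) × 0.6ⁿ ≤ 1/999, i.e. 0.6ⁿ ≤ 67/132867.
0.6¹⁴ ≈0.000783642 is still above 67/132867 but 0.6¹⁵ ≈0.000470185 is at or below it, so n = 15.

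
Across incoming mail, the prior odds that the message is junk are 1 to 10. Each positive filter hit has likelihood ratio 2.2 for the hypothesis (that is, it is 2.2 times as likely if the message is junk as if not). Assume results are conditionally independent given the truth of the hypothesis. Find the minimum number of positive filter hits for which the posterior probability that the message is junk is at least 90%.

Prior odds = 0.1.
Likelihood ratio per positive filter hit = 2.2.
Target posterior odds = 0.9/0.1 = 9.
Require 2.2ⁿ ≥ 9 ÷ 0.1 = 90.
2.2⁵ = 51.53632 falls short of 90 but 2.2⁶ = 1771561/15625 reaches it, so n = 6.

6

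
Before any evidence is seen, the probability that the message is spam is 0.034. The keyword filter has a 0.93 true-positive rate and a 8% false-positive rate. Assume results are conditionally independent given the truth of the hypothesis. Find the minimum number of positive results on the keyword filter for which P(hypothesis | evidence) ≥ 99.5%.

Prior odds: 0.034 ÷ 0.966 = 17/483.
Likelihood ratio of a positive result = 0.93/0.08 = 11.625.
Target odds: 0.995 ÷ 0.005 = 199.
Need (17/483) × 11.625ⁿ ≥ 199, i.e. 11.625ⁿ ≥ 96117/17.
11.625³ = 804357/512 falls short of 96117/17 but 11.625⁴ = 74805201/4096 reaches it, so n = 4.

4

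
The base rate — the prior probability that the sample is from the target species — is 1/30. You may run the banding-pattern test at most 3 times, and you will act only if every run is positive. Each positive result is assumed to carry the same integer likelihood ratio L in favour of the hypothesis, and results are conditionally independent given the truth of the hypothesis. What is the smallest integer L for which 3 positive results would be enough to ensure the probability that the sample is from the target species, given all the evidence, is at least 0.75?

Prior odds = (1/30)/(29/30) = 1/29.
Target odds = 0.75/0.25 = 3.
Need L³ ≥ 3 ÷ (1/29) = 87.
4³ = 64 < 87 ≤ 125 = 5³, so L = 5.

5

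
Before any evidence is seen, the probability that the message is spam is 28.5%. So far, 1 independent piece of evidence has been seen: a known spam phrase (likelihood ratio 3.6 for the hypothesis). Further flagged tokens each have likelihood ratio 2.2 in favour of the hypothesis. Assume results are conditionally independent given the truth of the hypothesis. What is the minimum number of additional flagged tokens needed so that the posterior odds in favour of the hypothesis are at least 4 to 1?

Prior odds = 0.285/0.715 = 57/143.
Bayes factor of the evidence already in hand = 3.6.
Odds after that evidence = (57/143) × 3.6 = 1026/715.
Target odds = 4.
Need 2.2ⁿ ≥ 4 ÷ (1026/715) = 1430/513.
2.2¹ = 2.2 falls short of 1430/513 but 2.2² = 4.84 reaches it, so n = 2.

2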